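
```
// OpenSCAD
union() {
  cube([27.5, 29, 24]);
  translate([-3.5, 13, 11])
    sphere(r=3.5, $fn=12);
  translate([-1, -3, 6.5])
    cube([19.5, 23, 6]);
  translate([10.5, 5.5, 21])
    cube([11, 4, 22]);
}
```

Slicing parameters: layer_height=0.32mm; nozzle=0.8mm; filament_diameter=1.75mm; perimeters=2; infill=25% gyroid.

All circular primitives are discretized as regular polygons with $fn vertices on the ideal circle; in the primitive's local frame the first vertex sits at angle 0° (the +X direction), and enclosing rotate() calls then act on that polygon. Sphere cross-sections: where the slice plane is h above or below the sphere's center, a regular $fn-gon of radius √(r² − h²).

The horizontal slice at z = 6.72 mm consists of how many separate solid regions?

At z = 6.72 mm: the cube is present — its section is the full 27.5×29 rectangle; the sphere at (-3.5, 13) does not reach this height (|z−center|=4.280 > r=3.5); the 19.5×23 cube at (-1, -3) contributes its full rectangle; the cube at (10.5, 5.5) does not reach this height (z outside [21, 43]); Combining (union): the regions partially overlap (shared area 370.00 mm²), so overlapping operands fuse into one piece — 1 connected region. The result has 1 disconnected region.

1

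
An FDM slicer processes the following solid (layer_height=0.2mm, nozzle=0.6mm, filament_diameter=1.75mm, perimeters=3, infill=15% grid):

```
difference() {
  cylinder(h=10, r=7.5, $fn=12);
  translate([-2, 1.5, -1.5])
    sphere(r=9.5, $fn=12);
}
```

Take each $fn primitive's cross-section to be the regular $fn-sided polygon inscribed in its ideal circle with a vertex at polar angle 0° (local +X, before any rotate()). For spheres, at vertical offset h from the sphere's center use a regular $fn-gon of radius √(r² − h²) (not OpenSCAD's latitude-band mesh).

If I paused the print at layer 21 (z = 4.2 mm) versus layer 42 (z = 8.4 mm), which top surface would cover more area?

layer 42 (z = 8.4 mm)

Layer 21 (z = 4.2): the cylinder: section is a regular 12-gon, circumradius r=7.5 (area = (12/2)·7.500²·sin(360°/12) = 168.75 mm²); the r=9.5 sphere at (-2, 1.5) slices to a regular 12-gon of circumradius 7.600 (√(r²−h²) with h=5.7 from center) (area = (12/2)·7.600²·sin(360°/12) = 173.28 mm²); Taking the first minus the rest: starting from the r=7.5 cylinder (168.75 mm²), the r=9.5 sphere at (-2, 1.5) partially overlaps it — only the 134.18 mm² overlap (of its 173.28 mm²) is removed, clipping the outline — area = 34.57 mm². So its area = 34.57 mm². Layer 42 (z = 8.4): the cylinder: section is a regular 12-gon, circumradius r=7.5 (area = (12/2)·7.500²·sin(360°/12) = 168.75 mm²); the sphere at (-2, 1.5) does not reach this height (|z−center|=9.900 > r=9.5); Subtracting the remaining from the first: none of the subtracted shapes is present at this height, so the r=7.5 cylinder is unchanged — area = 168.75 mm². So its area = 168.75 mm². Layer 42 is larger (168.75 vs 34.57 mm²).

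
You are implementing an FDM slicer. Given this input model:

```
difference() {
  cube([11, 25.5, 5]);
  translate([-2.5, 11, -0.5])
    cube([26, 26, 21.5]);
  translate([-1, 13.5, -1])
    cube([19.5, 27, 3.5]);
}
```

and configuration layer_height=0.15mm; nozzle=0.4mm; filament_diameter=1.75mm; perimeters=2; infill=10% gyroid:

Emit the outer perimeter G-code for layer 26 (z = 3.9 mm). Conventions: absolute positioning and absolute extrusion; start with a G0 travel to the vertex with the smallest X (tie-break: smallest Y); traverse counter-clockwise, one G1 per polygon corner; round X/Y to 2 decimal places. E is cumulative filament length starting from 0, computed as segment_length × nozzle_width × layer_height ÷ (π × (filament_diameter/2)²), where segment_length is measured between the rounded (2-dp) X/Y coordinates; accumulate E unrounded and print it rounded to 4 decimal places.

G0 X0.00 Y0.00 Z3.90
G1 X11.00 Y0.00 E0.2744
G1 X11.00 Y11.00 E0.5488
G1 X0.00 Y11.00 E0.8232
G1 X0.00 Y0.00 E1.0976

At z = 3.9 mm: the cube (footprint 11×25.5) is included at this height; the cube at (-2.5, 11) is present — its section is the full 26×26 rectangle; the cube at (-1, 13.5) is not intersected at this z (z outside [-1, 2.5]); Taking the first minus the rest: starting from the 11×25.5 cube, the 26×26 cube at (-2.5, 11) partially overlaps it — only the 159.50 mm² overlap (of its 676.00 mm²) is removed, clipping the outline — 1 connected region. The outline is a single polygon with 4 vertices. Extrusion per mm of travel: 0.4 × 0.15 / (π × 0.875²) = 0.024945. Accumulating E over each segment gives final E = 1.0976.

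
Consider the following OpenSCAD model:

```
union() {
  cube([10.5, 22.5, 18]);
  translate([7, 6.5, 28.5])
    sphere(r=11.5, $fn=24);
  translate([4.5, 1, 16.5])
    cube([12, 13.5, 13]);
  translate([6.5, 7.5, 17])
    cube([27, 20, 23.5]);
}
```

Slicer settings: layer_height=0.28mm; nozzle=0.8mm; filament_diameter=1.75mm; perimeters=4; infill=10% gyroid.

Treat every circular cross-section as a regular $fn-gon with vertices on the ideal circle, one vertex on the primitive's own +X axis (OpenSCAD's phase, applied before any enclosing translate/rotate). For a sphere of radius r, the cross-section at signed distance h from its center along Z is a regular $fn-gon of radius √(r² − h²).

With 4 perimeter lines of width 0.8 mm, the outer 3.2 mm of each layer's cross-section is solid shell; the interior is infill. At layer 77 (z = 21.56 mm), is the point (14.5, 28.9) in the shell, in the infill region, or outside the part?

At z = 21.56 mm: the cube is absent (z outside [0, 18]); the r=11.5 sphere at (7, 6.5) slices to a regular 24-gon of circumradius 9.170 (√(r²−h²) with h=6.94 from center); the cube at (4.5, 1) is present — its section is the full 12×13.5 rectangle; the cube at (6.5, 7.5) is present — its section is the full 27×20 rectangle; Merging all regions: the regions partially overlap (shared area 216.52 mm²), so overlapping operands fuse into one piece — 1 connected region. Overall, the cross-section is a single solid region. The nearest boundary edge runs (6.50, 27.50)→(33.50, 27.50); distance from the point to it = 1.40 mm. The point is not inside any of the regions above, so it lies outside the cross-section (1.40 mm from the nearest boundary).

outside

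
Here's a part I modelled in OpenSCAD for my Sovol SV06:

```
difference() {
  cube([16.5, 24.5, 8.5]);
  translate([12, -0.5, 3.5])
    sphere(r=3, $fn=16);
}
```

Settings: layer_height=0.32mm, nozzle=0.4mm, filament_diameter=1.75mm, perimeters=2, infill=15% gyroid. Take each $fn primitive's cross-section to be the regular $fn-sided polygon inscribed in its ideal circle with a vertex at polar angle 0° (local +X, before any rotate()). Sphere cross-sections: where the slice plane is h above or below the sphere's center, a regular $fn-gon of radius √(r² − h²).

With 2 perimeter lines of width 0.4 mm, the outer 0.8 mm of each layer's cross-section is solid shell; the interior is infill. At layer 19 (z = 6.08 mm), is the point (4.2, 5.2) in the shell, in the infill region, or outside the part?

infill

At z = 6.08 mm: the cube (footprint 16.5×24.5) is included at this height; the r=3 sphere at (12, -0.5) contributes a regular 16-gon of circumradius √(3²−2.58²) = 1.531; Subtracting the remaining from the first: starting from the 16.5×24.5 cube, the r=3 sphere at (12, -0.5) partially overlaps it — only the 2.11 mm² overlap (of its 7.17 mm²) is removed, clipping the outline — 1 connected region. Overall, the cross-section is a single solid region. The nearest boundary edge runs (0.00, 0.00)→(0.00, 24.50); distance from the point to it = 4.20 mm. The point is inside the cross-section and 4.20 mm from the nearest boundary — more than the 0.8 mm shell width (2 × 0.4), so it's in the infill interior.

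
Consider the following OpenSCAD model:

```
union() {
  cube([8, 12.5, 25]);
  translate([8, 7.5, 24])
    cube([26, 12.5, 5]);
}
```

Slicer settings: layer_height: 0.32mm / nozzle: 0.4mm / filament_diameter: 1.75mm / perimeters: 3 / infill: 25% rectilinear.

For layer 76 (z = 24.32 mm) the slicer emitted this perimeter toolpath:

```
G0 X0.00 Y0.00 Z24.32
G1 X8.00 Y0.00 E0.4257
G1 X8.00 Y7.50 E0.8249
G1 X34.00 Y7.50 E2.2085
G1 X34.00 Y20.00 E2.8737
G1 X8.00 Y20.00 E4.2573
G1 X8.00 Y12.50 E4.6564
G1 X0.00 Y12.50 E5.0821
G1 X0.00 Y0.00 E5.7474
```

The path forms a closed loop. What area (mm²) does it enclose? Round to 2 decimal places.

425.00 mm²

Apply the shoelace formula to the sequence of (X, Y) vertices; enclosed area = 425.00 mm².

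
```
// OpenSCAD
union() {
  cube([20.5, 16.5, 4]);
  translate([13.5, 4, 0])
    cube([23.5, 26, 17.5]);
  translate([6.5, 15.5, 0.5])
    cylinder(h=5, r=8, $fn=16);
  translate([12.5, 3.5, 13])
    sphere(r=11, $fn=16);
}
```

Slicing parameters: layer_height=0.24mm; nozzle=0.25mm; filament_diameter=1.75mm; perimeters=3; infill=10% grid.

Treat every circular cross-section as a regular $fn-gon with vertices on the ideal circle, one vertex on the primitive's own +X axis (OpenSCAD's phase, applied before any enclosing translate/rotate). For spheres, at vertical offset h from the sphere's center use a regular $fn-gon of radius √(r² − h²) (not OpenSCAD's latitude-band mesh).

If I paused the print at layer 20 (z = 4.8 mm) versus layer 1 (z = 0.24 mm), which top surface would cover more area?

layer 20 (z = 4.8 mm)

Layer 20 (z = 4.8): the cube is not intersected at this z (z outside [0, 4]); the cube at (13.5, 4) (footprint 23.5×26) is included at this height (area 611.00 mm²); the r=8 cylinder at (6.5, 15.5) contributes a regular 16-gon of circumradius 8 (area = (16/2)·8.000²·sin(360°/16) = 195.93 mm²); the sphere at (12.5, 3.5): section is a regular 16-gon, circumradius = √(r²−h²) = √(11²−8.2²) = 7.332 (area = (16/2)·7.332²·sin(360°/16) = 164.58 mm²); Taking the union: the regions partially overlap — summed areas 971.52 mm² minus the doubly-counted overlap 43.41 mm² gives 928.10 mm² — area = 928.10 mm². So its area = 928.10 mm². Layer 1 (z = 0.24): the cube is present — its section is the full 20.5×16.5 rectangle (area 338.25 mm²); the cube at (13.5, 4) is present — its section is the full 23.5×26 rectangle (area 611.00 mm²); the cylinder at (6.5, 15.5) is absent (z outside [0.5, 5.5]); the sphere at (12.5, 3.5) does not reach this height (|z−center|=12.760 > r=11); Merging all regions: the regions partially overlap — summed areas 949.25 mm² minus the doubly-counted overlap 87.50 mm² gives 861.75 mm² — area = 861.75 mm². So its area = 861.75 mm². Layer 20 is larger (928.10 vs 861.75 mm²).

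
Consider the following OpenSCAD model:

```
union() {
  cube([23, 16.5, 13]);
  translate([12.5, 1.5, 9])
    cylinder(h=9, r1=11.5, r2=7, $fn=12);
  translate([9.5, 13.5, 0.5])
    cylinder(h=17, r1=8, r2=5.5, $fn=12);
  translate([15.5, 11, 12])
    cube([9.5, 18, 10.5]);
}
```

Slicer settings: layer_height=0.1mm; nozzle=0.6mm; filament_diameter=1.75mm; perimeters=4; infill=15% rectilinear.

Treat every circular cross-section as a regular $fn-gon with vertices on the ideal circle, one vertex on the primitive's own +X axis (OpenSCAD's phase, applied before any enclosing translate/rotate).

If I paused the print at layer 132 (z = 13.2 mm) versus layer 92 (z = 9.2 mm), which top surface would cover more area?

layer 92 (z = 9.2 mm)

Layer 132 (z = 13.2): the cube is absent (z outside [0, 13]); the cone at (12.5, 1.5) contributes a regular 12-gon of circumradius 9.400 (interpolated between r1=11.5 and r2=7 at t=0.467) (area = (12/2)·9.400²·sin(360°/12) = 265.08 mm²); the cone at (9.5, 13.5) contributes a regular 12-gon of circumradius 6.132 (interpolated between r1=8 and r2=5.5 at t=0.747) (area = (12/2)·6.132²·sin(360°/12) = 112.82 mm²); the cube at (15.5, 11) is present — its section is the full 9.5×18 rectangle (area 171.00 mm²); Merging all regions: the regions partially overlap — summed areas 548.90 mm² minus the doubly-counted overlap 16.46 mm² gives 532.44 mm² — area = 532.44 mm². So its area = 532.44 mm². Layer 92 (z = 9.2): the cube (footprint 23×16.5) is included at this height (area 379.50 mm²); the cone at (12.5, 1.5): at t=0.022 of its height the radius interpolates to r₁+(r₂−r₁)t = 11.400, giving a regular 12-gon of that circumradius (area = (12/2)·11.400²·sin(360°/12) = 389.88 mm²); the cone at (9.5, 13.5) (r1=8→r2=5.5) has section circumradius 6.721 here — a regular 12-gon (area = (12/2)·6.721²·sin(360°/12) = 135.50 mm²); the cube at (15.5, 11) does not reach this height (z outside [12, 22.5]); Merging all regions: the regions partially overlap — summed areas 904.88 mm² minus the doubly-counted overlap 331.64 mm² gives 573.24 mm² — area = 573.24 mm². So its area = 573.24 mm². Layer 92 is larger (573.24 vs 532.44 mm²).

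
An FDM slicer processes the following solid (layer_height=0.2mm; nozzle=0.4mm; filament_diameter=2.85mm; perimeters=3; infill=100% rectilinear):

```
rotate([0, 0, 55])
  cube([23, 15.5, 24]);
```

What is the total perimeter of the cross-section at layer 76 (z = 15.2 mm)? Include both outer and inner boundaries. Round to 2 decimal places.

77.00 mm

At z = 15.2 mm: the cube is present — its section is the full 23×15.5 rectangle (perimeter 77.00 mm); (whole slice rotated 55° about Z — lengths, areas and connectivity unchanged). Overall, the cross-section is a single solid region. Total boundary length (outer) = 77.00 mm.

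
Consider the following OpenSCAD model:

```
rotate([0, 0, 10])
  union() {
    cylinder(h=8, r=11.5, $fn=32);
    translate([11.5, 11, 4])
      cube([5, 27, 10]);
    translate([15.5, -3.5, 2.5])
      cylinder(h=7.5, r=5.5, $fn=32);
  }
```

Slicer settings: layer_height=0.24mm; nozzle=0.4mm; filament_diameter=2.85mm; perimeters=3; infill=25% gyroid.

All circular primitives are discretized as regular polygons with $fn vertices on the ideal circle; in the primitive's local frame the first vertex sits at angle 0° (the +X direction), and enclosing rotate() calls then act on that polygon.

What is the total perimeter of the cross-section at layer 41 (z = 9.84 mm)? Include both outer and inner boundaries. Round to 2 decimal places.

At z = 9.84 mm: the cylinder does not reach this height (z outside [0, 8]); the cube at (11.5, 11) is present — its section is the full 5×27 rectangle (perimeter 64.00 mm); the r=5.5 cylinder at (15.5, -3.5) gives a regular 32-gon of circumradius 5.5 (constant along its height) (perimeter = 2·32·5.500·sin(180°/32) = 34.50 mm); Taking the union: the 2 present regions are separate (no shared area or edge), so areas and boundary lengths simply add and each stays a separate island — boundary = 98.50 mm; (rotated 10° about Z; rotation is an isometry so areas/perimeters/island counts are preserved). Overall, the cross-section has 2 separate islands. Total boundary length (outer) = 98.50 mm.

98.50 mm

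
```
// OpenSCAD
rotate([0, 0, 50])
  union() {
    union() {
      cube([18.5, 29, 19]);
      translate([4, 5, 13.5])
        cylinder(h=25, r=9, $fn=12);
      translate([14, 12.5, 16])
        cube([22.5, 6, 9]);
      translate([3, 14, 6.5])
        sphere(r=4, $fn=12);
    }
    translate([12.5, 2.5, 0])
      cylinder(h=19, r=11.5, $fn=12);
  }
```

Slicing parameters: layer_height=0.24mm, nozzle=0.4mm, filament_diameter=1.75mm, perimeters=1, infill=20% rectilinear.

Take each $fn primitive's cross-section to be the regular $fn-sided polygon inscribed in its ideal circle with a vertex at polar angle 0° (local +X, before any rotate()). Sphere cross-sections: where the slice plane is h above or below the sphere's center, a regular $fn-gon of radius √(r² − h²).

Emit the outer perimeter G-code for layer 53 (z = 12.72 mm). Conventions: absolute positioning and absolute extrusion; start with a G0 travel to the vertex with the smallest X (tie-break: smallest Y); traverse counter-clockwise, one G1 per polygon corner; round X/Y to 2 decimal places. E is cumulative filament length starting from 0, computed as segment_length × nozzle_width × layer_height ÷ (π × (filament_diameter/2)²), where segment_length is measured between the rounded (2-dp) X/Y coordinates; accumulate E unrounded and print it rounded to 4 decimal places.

G0 X-22.22 Y18.64 Z12.72
G1 X0.00 Y0.00 E1.1576
G1 X1.07 Y1.28 E1.2242
G1 X4.12 Y-0.14 E1.3584
G1 X10.05 Y0.38 E1.5960
G1 X14.93 Y3.79 E1.8336
G1 X17.45 Y9.19 E2.0715
G1 X16.93 Y15.12 E2.3091
G1 X13.51 Y19.99 E2.5466
G1 X8.12 Y22.51 E2.7841
G1 X2.54 Y22.02 E3.0076
G1 X-10.32 Y32.81 E3.6776
G1 X-22.22 Y18.64 E4.4162

At z = 12.72 mm: the 18.5×29 cube contributes its full rectangle; the cylinder at (4, 5) is absent (z outside [13.5, 38.5]); the cube at (14, 12.5) is not intersected at this z (z outside [16, 25]); the sphere at (3, 14) is not intersected at this z (|z−center|=6.220 > r=4); Merging all regions: only the 18.5×29 cube is present, so the union is just that shape — 1 connected region; the r=11.5 cylinder at (12.5, 2.5) gives a regular 12-gon of circumradius 11.5 (constant along its height); Merging all regions: the regions partially overlap (shared area 206.25 mm²), so overlapping operands fuse into one piece — 1 connected region; (rotated 50° about Z; rotation is an isometry so areas/perimeters/island counts are preserved). The outline is a single polygon with 12 vertices. Extrusion per mm of travel: 0.4 × 0.24 / (π × 0.875²) = 0.039912. Accumulating E over each segment gives final E = 4.4162.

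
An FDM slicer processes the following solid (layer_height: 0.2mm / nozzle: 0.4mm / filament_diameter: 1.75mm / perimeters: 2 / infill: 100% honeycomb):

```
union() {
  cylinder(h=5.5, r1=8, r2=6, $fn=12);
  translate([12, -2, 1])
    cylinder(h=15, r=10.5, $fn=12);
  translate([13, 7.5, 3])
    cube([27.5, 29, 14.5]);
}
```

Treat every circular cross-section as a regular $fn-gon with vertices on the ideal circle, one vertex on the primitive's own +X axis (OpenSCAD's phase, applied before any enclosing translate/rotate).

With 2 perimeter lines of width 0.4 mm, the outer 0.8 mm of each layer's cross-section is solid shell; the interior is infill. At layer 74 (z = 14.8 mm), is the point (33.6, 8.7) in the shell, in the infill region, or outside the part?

infill

At z = 14.8 mm: the cone is not intersected at this z (z outside [0, 5.5]); the cylinder at (12, -2): section is a regular 12-gon, circumradius r=10.5; the cube at (13, 7.5) (footprint 27.5×29) is included at this height; Taking the union: the regions partially overlap (shared area 1.00 mm²), so overlapping operands fuse into one piece — 1 connected region. Overall, the cross-section is a single solid region. The nearest boundary edge runs (40.50, 7.50)→(15.73, 7.50); distance from the point to it = 1.20 mm. The point is inside the cross-section and 1.20 mm from the nearest boundary — more than the 0.8 mm shell width (2 × 0.4), so it's in the infill interior.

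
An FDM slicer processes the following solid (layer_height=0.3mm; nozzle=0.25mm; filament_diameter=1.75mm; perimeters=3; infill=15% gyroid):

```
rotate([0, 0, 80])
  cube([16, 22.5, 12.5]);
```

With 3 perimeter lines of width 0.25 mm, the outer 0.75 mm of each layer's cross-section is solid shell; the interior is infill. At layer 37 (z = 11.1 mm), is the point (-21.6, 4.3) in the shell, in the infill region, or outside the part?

shell

At z = 11.1 mm: the 16×22.5 cube contributes its full rectangle; (whole slice rotated 80° about Z — lengths, areas and connectivity unchanged). Overall, the cross-section is a single solid region. Undo the 80° rotation: the query point maps to (0.484, 22.019) in the un-rotated model frame. The nearest boundary edge runs (16.00, 22.50)→(0.00, 22.50); distance from the point to it = 0.48 mm. The point is inside the cross-section, 0.48 mm from the nearest boundary — within the 0.75 mm shell band (3 × 0.25).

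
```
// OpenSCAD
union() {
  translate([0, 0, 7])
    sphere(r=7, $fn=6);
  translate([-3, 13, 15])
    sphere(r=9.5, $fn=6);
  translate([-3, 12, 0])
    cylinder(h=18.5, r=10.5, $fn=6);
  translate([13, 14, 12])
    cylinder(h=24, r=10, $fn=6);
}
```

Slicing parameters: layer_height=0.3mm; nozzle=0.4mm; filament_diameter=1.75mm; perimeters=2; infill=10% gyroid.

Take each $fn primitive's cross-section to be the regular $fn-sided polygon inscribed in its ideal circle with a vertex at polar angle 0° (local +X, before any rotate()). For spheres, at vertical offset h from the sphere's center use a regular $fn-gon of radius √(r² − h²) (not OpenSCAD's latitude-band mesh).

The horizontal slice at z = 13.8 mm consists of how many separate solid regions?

At z = 13.8 mm: the r=7 sphere contributes a regular 6-gon of circumradius √(7²−6.8²) = 1.661; the sphere at (-3, 13): section is a regular 6-gon, circumradius = √(r²−h²) = √(9.5²−1.2²) = 9.424; the cylinder at (-3, 12): section is a regular 6-gon, circumradius r=10.5; the r=10 cylinder at (13, 14) gives a regular 6-gon of circumradius 10 (constant along its height); Taking the union: the regions partially overlap (shared area 246.47 mm²), so overlapping operands fuse into one piece — 2 connected regions. The result has 2 disconnected regions.

2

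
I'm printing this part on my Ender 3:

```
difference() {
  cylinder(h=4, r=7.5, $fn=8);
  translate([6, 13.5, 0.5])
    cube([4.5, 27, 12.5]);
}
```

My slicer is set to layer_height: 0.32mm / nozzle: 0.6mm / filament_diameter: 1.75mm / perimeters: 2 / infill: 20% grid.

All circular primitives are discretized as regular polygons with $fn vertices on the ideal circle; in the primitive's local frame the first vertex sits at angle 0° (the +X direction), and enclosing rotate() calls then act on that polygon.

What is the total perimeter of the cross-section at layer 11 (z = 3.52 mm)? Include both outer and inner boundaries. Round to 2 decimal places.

45.92 mm

At z = 3.52 mm: the r=7.5 cylinder contributes a regular 8-gon of circumradius 7.5 (perimeter = 2·8·7.500·sin(180°/8) = 45.92 mm); the cube at (6, 13.5) (footprint 4.5×27) is included at this height (perimeter 63.00 mm); Taking the first minus the rest: starting from the r=7.5 cylinder, the 4.5×27 cube at (6, 13.5) misses the remaining region (no effect) — boundary = 45.92 mm. Overall, the cross-section is a single solid region. Total boundary length (outer) = 45.92 mm.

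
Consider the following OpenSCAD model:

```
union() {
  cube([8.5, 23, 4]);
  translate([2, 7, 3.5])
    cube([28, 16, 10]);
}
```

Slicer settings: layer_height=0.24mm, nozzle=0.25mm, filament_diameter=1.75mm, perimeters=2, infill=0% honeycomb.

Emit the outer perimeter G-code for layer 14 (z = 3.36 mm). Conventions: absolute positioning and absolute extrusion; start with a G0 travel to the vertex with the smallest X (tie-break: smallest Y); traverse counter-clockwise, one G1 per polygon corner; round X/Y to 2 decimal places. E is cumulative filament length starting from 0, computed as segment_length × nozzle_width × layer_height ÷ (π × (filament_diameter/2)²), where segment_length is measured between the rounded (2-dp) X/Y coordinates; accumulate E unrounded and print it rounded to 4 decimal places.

G0 X0.00 Y0.00 Z3.36
G1 X8.50 Y0.00 E0.2120
G1 X8.50 Y23.00 E0.7858
G1 X0.00 Y23.00 E0.9978
G1 X0.00 Y0.00 E1.5715

At z = 3.36 mm: the 8.5×23 cube contributes its full rectangle; the cube at (2, 7) does not reach this height (z outside [3.5, 13.5]); Combining (union): only the 8.5×23 cube is present, so the union is just that shape — 1 connected region. The outline is a single polygon with 4 vertices. Extrusion per mm of travel: 0.25 × 0.24 / (π × 0.875²) = 0.024945. Accumulating E over each segment gives final E = 1.5715.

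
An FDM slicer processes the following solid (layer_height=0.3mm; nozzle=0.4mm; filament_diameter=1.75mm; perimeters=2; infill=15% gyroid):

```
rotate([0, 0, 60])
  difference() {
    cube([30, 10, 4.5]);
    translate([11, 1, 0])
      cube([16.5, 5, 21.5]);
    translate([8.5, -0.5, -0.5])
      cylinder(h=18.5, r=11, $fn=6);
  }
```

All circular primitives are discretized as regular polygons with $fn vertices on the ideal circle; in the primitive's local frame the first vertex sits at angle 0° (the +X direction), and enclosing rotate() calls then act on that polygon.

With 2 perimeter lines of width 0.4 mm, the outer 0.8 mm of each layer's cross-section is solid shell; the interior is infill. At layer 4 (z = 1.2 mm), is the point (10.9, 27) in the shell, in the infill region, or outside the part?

infill

At z = 1.2 mm: the cube is present — its section is the full 30×10 rectangle; the cube at (11, 1) (footprint 16.5×5) is included at this height; the r=11 cylinder at (8.5, -0.5) gives a regular 6-gon of circumradius 11 (constant along its height); Taking the first minus the rest: starting from the 30×10 cube, the 16.5×5 cube at (11, 1) lies wholly inside it (removes its full 82.50 mm² and its 43.00 mm outline becomes a hole wall); the r=11 cylinder at (8.5, -0.5) partially overlaps it — only the 111.14 mm² overlap (of its 314.37 mm²) is removed, clipping the outline — 1 connected region; (rotated 60° about Z; rotation is an isometry so areas/perimeters/island counts are preserved). Overall, the cross-section is a single solid region. Undo the 60° rotation: the query point maps to (28.833, 4.060) in the un-rotated model frame. The nearest boundary edge runs (30.00, 10.00)→(30.00, 0.00); distance from the point to it = 1.17 mm. The point is inside the cross-section and 1.17 mm from the nearest boundary — more than the 0.8 mm shell width (2 × 0.4), so it's in the infill interior.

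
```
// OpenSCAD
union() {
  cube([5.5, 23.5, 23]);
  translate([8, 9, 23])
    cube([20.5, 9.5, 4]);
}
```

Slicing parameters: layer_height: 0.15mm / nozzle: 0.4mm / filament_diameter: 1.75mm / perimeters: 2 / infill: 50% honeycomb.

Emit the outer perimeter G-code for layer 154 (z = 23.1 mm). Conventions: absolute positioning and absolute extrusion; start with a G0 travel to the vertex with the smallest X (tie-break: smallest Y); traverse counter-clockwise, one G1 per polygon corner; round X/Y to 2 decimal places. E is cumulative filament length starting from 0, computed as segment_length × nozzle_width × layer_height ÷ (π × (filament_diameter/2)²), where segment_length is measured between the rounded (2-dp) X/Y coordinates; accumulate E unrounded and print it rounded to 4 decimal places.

At z = 23.1 mm: the cube does not reach this height (z outside [0, 23]); the cube at (8, 9) (footprint 20.5×9.5) is included at this height; Combining (union): only the 20.5×9.5 cube at (8, 9) is present, so the union is just that shape — 1 connected region. The outline is a single polygon with 4 vertices. Extrusion per mm of travel: 0.4 × 0.15 / (π × 0.875²) = 0.024945. Accumulating E over each segment gives final E = 1.4967.

G0 X8.00 Y9.00 Z23.10
G1 X28.50 Y9.00 E0.5114
G1 X28.50 Y18.50 E0.7484
G1 X8.00 Y18.50 E1.2597
G1 X8.00 Y9.00 E1.4967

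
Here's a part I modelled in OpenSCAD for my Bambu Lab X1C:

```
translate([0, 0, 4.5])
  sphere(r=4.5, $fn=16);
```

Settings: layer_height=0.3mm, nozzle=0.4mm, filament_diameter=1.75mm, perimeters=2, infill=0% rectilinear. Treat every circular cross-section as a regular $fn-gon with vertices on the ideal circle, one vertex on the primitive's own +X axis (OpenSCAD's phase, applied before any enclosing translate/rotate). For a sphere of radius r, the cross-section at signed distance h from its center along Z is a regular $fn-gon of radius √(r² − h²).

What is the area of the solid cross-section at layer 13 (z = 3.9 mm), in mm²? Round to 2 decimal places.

At z = 3.9 mm: the sphere: section is a regular 16-gon, circumradius = √(r²−h²) = √(4.5²−0.6²) = 4.460 (area = (16/2)·4.460²·sin(360°/16) = 60.89 mm²). Overall, the cross-section is a single solid region. Net area = 60.89 mm².

60.89 mm²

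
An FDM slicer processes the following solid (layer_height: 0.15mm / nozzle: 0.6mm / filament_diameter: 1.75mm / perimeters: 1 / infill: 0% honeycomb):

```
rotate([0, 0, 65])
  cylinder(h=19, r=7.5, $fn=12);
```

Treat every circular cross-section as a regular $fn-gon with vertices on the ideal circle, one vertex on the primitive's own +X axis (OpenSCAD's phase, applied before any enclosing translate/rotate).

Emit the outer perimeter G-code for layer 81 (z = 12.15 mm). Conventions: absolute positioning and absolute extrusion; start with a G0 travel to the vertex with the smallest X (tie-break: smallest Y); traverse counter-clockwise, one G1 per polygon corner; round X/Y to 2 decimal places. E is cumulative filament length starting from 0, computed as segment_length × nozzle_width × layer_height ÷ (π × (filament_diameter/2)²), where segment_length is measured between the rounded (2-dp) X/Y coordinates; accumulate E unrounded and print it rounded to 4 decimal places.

G0 X-7.47 Y-0.65 Z12.15
G1 X-6.14 Y-4.30 E0.1454
G1 X-3.17 Y-6.80 E0.2906
G1 X0.65 Y-7.47 E0.4357
G1 X4.30 Y-6.14 E0.5811
G1 X6.80 Y-3.17 E0.7264
G1 X7.47 Y0.65 E0.8715
G1 X6.14 Y4.30 E1.0168
G1 X3.17 Y6.80 E1.1621
G1 X-0.65 Y7.47 E1.3072
G1 X-4.30 Y6.14 E1.4526
G1 X-6.80 Y3.17 E1.5978
G1 X-7.47 Y-0.65 E1.7429

At z = 12.15 mm: the r=7.5 cylinder contributes a regular 12-gon of circumradius 7.5; (rotated 65° about Z; rotation is an isometry so areas/perimeters/island counts are preserved). The outline is a single polygon with 12 vertices. Extrusion per mm of travel: 0.6 × 0.15 / (π × 0.875²) = 0.037418. Accumulating E over each segment gives final E = 1.7429.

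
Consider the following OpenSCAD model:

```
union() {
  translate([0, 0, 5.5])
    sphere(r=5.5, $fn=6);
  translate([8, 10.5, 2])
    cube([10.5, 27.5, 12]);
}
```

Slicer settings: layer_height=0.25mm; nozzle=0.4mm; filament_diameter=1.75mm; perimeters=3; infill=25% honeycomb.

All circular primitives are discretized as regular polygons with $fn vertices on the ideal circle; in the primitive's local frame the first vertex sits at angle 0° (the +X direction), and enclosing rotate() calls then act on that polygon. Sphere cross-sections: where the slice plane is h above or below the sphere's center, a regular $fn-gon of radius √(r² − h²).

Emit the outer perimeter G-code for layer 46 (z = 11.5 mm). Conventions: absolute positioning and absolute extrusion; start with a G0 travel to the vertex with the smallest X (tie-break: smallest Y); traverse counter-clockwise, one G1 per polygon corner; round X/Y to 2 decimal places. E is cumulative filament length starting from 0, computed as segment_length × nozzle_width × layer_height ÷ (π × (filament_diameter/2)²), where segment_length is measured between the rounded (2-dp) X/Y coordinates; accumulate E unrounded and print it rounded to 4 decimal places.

G0 X8.00 Y10.50 Z11.50
G1 X18.50 Y10.50 E0.4365
G1 X18.50 Y38.00 E1.5799
G1 X8.00 Y38.00 E2.0164
G1 X8.00 Y10.50 E3.1597

At z = 11.5 mm: the sphere does not reach this height (|z−center|=6.000 > r=5.5); the cube at (8, 10.5) (footprint 10.5×27.5) is included at this height; Merging all regions: only the 10.5×27.5 cube at (8, 10.5) is present, so the union is just that shape — 1 connected region. The outline is a single polygon with 4 vertices. Extrusion per mm of travel: 0.4 × 0.25 / (π × 0.875²) = 0.041575. Accumulating E over each segment gives final E = 3.1597.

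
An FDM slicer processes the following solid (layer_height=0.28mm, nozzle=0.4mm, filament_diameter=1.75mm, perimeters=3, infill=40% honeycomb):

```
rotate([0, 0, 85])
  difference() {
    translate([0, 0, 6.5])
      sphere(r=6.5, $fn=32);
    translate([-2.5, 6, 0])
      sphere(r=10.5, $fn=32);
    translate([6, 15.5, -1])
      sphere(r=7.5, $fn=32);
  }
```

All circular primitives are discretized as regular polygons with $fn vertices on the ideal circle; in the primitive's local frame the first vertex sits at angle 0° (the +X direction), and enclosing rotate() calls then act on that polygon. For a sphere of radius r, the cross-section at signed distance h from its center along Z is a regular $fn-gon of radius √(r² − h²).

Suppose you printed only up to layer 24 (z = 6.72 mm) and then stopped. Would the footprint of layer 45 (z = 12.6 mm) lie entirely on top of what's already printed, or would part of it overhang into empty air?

Compare the two slices. At z = 6.72: the r=6.5 sphere slices to a regular 32-gon of circumradius 6.496 (√(r²−h²) with h=0.22 from center) (area = (32/2)·6.496²·sin(360°/32) = 131.73 mm²); the r=10.5 sphere at (-2.5, 6) slices to a regular 32-gon of circumradius 8.068 (√(r²−h²) with h=6.72 from center) (area = (32/2)·8.068²·sin(360°/32) = 203.18 mm²); the sphere at (6, 15.5) is not intersected at this z (|z−center|=7.720 > r=7.5); Taking the first minus the rest: starting from the r=6.5 sphere (131.73 mm²), the r=10.5 sphere at (-2.5, 6) partially overlaps it — only the 73.31 mm² overlap (of its 203.18 mm²) is removed, clipping the outline — area = 58.42 mm²; (whole slice rotated 85° about Z — lengths, areas and connectivity unchanged). At z = 12.6: the r=6.5 sphere contributes a regular 32-gon of circumradius √(6.5²−6.1²) = 2.245 (area = (32/2)·2.245²·sin(360°/32) = 15.73 mm²); the sphere at (-2.5, 6) is not intersected at this z (|z−center|=12.600 > r=10.5); the sphere at (6, 15.5) is not intersected at this z (|z−center|=13.600 > r=7.5); Subtracting the remaining from the first: none of the subtracted shapes is present at this height, so the r=6.5 sphere is unchanged — area = 15.73 mm²; (whole slice rotated 85° about Z — lengths, areas and connectivity unchanged). Checking containment: at z = 12.6 the cross-section extends beyond the z = 6.72 cross-section by about 13.97 mm².

part overhangs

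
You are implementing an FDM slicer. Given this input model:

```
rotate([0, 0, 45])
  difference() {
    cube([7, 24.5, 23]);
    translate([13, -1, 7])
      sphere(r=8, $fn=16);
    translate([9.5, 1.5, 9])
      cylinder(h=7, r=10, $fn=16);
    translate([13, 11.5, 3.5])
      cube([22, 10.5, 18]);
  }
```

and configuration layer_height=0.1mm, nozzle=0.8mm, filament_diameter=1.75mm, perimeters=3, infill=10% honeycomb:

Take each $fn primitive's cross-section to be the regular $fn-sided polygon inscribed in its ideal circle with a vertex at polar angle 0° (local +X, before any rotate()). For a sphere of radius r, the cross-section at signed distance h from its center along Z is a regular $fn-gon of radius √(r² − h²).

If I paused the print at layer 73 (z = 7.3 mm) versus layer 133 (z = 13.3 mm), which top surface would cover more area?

Layer 73 (z = 7.3): the cube is present — its section is the full 7×24.5 rectangle (area 171.50 mm²); the r=8 sphere at (13, -1) slices to a regular 16-gon of circumradius 7.994 (√(r²−h²) with h=0.3 from center) (area = (16/2)·7.994²·sin(360°/16) = 195.66 mm²); the cylinder at (9.5, 1.5) does not reach this height (z outside [9, 16]); the cube at (13, 11.5) (footprint 22×10.5) is included at this height (area 231.00 mm²); Subtracting the remaining from the first: starting from the 7×24.5 cube (171.50 mm²), the r=8 sphere at (13, -1) partially overlaps it — only the 4.71 mm² overlap (of its 195.66 mm²) is removed, clipping the outline; the 22×10.5 cube at (13, 11.5) misses the remaining region (no effect) — area = 166.79 mm²; (rotated 45° about Z; rotation is an isometry so areas/perimeters/island counts are preserved). So its area = 166.79 mm². Layer 133 (z = 13.3): the cube is present — its section is the full 7×24.5 rectangle (area 171.50 mm²); the r=8 sphere at (13, -1) contributes a regular 16-gon of circumradius √(8²−6.3²) = 4.931 (area = (16/2)·4.931²·sin(360°/16) = 74.42 mm²); the r=10 cylinder at (9.5, 1.5) contributes a regular 16-gon of circumradius 10 (area = (16/2)·10.000²·sin(360°/16) = 306.15 mm²); the cube at (13, 11.5) is present — its section is the full 22×10.5 rectangle (area 231.00 mm²); Subtracting the remaining from the first: starting from the 7×24.5 cube (171.50 mm²), the r=8 sphere at (13, -1) misses the remaining region (no effect); the r=10 cylinder at (9.5, 1.5) partially overlaps it — only the 62.03 mm² overlap (of its 306.15 mm²) is removed, clipping the outline; the 22×10.5 cube at (13, 11.5) misses the remaining region (no effect) — area = 109.47 mm²; (rotated 45° about Z; rotation is an isometry so areas/perimeters/island counts are preserved). So its area = 109.47 mm². Layer 73 is larger (166.79 vs 109.47 mm²).

layer 73 (z = 7.3 mm)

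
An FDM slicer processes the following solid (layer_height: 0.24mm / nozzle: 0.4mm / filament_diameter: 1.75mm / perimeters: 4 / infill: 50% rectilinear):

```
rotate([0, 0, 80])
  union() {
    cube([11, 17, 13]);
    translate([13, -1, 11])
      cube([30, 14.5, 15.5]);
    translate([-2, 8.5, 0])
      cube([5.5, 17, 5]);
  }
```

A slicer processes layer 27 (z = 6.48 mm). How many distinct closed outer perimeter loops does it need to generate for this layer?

1

At z = 6.48 mm: the cube is present — its section is the full 11×17 rectangle; the cube at (13, -1) does not reach this height (z outside [11, 26.5]); the cube at (-2, 8.5) does not reach this height (z outside [0, 5]); Taking the union: only the 11×17 cube is present, so the union is just that shape — 1 connected region; (rotated 80° about Z; rotation is an isometry so areas/perimeters/island counts are preserved). The result has 1 disconnected region.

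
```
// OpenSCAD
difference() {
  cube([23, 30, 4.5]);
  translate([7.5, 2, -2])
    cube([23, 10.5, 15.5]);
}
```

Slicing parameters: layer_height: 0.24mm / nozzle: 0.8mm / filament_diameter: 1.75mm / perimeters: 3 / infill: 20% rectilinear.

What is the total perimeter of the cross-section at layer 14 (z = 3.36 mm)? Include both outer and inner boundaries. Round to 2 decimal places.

137.00 mm

At z = 3.36 mm: the cube is present — its section is the full 23×30 rectangle (perimeter 106.00 mm); the cube at (7.5, 2) (footprint 23×10.5) is included at this height (perimeter 67.00 mm); Subtracting the remaining from the first: starting from the 23×30 cube, the 23×10.5 cube at (7.5, 2) partially overlaps it — only the 162.75 mm² overlap (of its 241.50 mm²) is removed, clipping the outline — boundary = 137.00 mm. Overall, the cross-section is a single solid region. Total boundary length (outer) = 137.00 mm.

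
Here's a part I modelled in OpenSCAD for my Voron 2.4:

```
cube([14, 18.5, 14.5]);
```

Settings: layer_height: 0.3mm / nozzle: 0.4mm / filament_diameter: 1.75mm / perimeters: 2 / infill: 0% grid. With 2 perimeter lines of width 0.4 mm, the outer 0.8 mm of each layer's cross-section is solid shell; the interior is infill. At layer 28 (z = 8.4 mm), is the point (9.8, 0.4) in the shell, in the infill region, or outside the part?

At z = 8.4 mm: the cube is present — its section is the full 14×18.5 rectangle. Overall, the cross-section is a single solid region. The nearest boundary edge runs (0.00, 0.00)→(14.00, 0.00); distance from the point to it = 0.40 mm. The point is inside the cross-section, 0.40 mm from the nearest boundary — within the 0.8 mm shell band (2 × 0.4).

shell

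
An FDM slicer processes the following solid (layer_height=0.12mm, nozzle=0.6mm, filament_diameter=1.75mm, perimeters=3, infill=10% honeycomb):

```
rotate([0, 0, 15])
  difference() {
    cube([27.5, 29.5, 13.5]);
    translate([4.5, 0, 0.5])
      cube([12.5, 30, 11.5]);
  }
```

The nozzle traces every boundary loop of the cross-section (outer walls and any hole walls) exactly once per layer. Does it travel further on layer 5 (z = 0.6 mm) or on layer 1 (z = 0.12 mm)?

Layer 5 (z = 0.6): the cube (footprint 27.5×29.5) is included at this height (perimeter 114.00 mm); the 12.5×30 cube at (4.5, 0) contributes its full rectangle (perimeter 85.00 mm); Subtracting the remaining from the first: starting from the 27.5×29.5 cube, the 12.5×30 cube at (4.5, 0) partially overlaps it — only the 368.75 mm² overlap (of its 375.00 mm²) is removed, clipping the outline — boundary = 148.00 mm; (rotated 15° about Z; rotation is an isometry so areas/perimeters/island counts are preserved). So its perimeter = 148.00 mm. Layer 1 (z = 0.12): the cube is present — its section is the full 27.5×29.5 rectangle (perimeter 114.00 mm); the cube at (4.5, 0) is not intersected at this z (z outside [0.5, 12]); After the difference (first − rest): none of the subtracted shapes is present at this height, so the 27.5×29.5 cube is unchanged — boundary = 114.00 mm; (rotated 15° about Z; rotation is an isometry so areas/perimeters/island counts are preserved). So its perimeter = 114.00 mm. Layer 5 is larger (148.00 vs 114.00 mm).

layer 5 (z = 0.6 mm)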